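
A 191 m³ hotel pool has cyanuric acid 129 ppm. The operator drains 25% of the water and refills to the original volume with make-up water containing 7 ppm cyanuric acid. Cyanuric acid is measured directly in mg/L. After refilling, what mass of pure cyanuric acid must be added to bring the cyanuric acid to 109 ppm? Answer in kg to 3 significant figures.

Volume: 191 m³ = 191,000 L.
After draining 25% and refilling: 129 × 0.75 + 7 × 0.25 = 98.5 ppm.
Deficit to target: 109 − 98.5 = 10.5 mg/L.
Mass: 10.5 mg/L × 191,000 L = 2006 g cyanuric acid.

2.01 kg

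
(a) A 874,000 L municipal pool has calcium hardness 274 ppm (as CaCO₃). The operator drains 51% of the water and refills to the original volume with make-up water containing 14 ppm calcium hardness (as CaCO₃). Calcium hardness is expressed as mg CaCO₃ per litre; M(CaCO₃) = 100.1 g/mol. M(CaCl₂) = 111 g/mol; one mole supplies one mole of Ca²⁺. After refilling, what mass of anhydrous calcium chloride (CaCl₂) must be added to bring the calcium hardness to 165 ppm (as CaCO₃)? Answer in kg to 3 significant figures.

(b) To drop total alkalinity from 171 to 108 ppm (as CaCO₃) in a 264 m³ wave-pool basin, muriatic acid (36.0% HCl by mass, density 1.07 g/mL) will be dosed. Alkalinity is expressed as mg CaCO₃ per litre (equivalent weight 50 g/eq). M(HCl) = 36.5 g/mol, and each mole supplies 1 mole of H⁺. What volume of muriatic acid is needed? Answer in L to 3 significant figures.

(a) 22.9 kg; (b) 31.5 L

(a) After draining 51% and refilling: 274 × 0.49 + 14 × 0.51 = 141.4 ppm.
(a) Deficit to target: 165 − 141.4 = 23.6 mg/L.
(a) As CaCO₃: 23.6 mg/L × 874,000 L = 20,630 g; ÷ 100.1 = 206.1 mol Ca²⁺.
(a) Mass: 206.1 × 111 = 22,870 g.

(b) Volume: 264 m³ = 264,000 L.
(b) Alkalinity to neutralize: (171 − 108) = 63 mg/L as CaCO₃ × 264,000 L = 16,630 g as CaCO₃.
(b) Equivalents of H⁺ required: 16,630 ÷ 50 g/eq = 332.6 eq = 332.6 mol HCl.
(b) Mass of HCl: 332.6 × 36.5 = 12,140 g.
(b) Mass of 36.0% solution: 12,140 / 0.36 = 33,730 g.
(b) Volume: 33,730 g ÷ 1.07 g/mL = 31,520 mL.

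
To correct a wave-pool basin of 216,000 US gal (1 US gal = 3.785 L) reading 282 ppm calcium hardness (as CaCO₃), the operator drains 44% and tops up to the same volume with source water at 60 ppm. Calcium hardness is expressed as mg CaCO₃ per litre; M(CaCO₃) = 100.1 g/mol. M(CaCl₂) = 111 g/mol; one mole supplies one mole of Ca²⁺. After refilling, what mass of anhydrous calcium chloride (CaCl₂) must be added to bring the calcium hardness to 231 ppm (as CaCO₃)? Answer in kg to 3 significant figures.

Volume: 216,000 US gal × 3.785 L/gal = 817,560 L.
After draining 44% and refilling: 282 × 0.56 + 60 × 0.44 = 184.32 ppm.
Deficit to target: 231 − 184.32 = 46.68 mg/L.
As CaCO₃: 46.68 mg/L × 817,560 L = 38,160 g; ÷ 100.1 = 381.3 mol Ca²⁺.
Mass: 381.3 × 111 = 42,320 g.

42.3 kg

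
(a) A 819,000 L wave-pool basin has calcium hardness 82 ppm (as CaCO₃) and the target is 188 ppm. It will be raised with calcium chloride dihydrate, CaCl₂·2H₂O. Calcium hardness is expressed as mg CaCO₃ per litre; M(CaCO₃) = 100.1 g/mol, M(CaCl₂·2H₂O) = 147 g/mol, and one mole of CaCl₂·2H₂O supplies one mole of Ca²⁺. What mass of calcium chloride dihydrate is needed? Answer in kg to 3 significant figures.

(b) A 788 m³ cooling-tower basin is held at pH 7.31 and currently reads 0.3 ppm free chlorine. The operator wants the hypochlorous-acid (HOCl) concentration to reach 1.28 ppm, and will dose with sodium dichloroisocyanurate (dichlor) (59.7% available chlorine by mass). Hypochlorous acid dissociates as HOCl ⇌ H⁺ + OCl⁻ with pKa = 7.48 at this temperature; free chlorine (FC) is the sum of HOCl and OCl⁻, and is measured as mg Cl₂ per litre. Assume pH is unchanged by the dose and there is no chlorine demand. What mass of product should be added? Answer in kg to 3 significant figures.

(a) Hardness to add: (188 − 82) = 106 mg/L as CaCO₃ × 819,000 L = 86,810 g as CaCO₃.
(a) Moles of Ca²⁺ (1 mol Ca²⁺ ≡ 1 mol CaCO₃): 86,810 / 100.1 g/mol = 867.3 mol.
(a) Mass of CaCl₂·2H₂O: 867.3 × 147 = 127,500 g.

(b) Volume: 788 m³ = 788,000 L.
(b) [OCl⁻]/[HOCl] = 10^(pH − pKa) = 10^(7.31 − 7.48) = 0.6761; fraction as HOCl = 1/(1 + 0.6761) = 0.5966.
(b) Free chlorine required for 1.28 ppm HOCl: 1.28 / 0.5966 = 2.145 ppm.
(b) FC to add: 2.145 − 0.3 = 1.845 mg/L as Cl₂.
(b) Cl₂ equivalent: 1.845 mg/L × 788,000 L = 1454 g.
(b) Product at 59.7% available Cl: 1454 / 0.597 = 2436 g.

(a) 127 kg; (b) 2.44 kg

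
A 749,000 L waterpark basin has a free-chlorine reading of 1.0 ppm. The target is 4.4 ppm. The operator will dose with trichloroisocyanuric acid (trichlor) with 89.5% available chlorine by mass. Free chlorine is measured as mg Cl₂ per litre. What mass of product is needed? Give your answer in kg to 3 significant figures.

Chlorine deficit: 4.4 − 1.0 = 3.4 ppm = 3.4 mg/L as Cl₂.
Cl₂ equivalent needed: 3.4 mg/L × 749,000 L = 2,547,000 mg = 2547 g.
Product at 89.5% available chlorine: 2547 / 0.895 = 2845 g.

2.85 kg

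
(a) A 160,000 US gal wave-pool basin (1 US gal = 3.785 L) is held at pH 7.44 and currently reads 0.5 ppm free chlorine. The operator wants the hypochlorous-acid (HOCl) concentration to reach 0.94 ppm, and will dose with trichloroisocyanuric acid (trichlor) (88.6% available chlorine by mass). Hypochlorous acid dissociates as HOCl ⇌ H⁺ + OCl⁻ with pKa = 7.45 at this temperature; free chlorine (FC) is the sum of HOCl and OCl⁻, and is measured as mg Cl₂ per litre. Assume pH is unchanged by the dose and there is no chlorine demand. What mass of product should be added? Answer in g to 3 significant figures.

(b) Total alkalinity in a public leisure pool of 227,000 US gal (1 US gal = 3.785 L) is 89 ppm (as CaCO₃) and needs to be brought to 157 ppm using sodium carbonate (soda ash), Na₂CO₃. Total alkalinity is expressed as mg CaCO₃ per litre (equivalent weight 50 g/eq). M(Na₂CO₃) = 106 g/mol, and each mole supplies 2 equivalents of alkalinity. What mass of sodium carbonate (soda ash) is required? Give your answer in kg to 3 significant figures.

(a) Volume: 160,000 US gal × 3.785 L/gal = 605,600 L.
(a) [OCl⁻]/[HOCl] = 10^(pH − pKa) = 10^(7.44 − 7.45) = 0.9772; fraction as HOCl = 1/(1 + 0.9772) = 0.5058.
(a) Free chlorine required for 0.94 ppm HOCl: 0.94 / 0.5058 = 1.859 ppm.
(a) FC to add: 1.859 − 0.5 = 1.359 mg/L as Cl₂.
(a) Cl₂ equivalent: 1.359 mg/L × 605,600 L = 822.8 g.
(a) Product at 88.6% available Cl: 822.8 / 0.886 = 928.6 g.

(b) Volume: 227,000 US gal × 3.785 L/gal = 859,195 L.
(b) Alkalinity to add: (157 − 89) = 68 mg/L as CaCO₃ × 859,195 L = 58,430 g as CaCO₃.
(b) Equivalents: 58,430 g ÷ 50 g/eq = 1169 eq.
(b) Each mole of Na₂CO₃ supplies 2 eq, so 1169 / 2 = 584.3 mol.
(b) Mass: 584.3 mol × 106 g/mol = 61,930 g.

(a) 929 g; (b) 61.9 kg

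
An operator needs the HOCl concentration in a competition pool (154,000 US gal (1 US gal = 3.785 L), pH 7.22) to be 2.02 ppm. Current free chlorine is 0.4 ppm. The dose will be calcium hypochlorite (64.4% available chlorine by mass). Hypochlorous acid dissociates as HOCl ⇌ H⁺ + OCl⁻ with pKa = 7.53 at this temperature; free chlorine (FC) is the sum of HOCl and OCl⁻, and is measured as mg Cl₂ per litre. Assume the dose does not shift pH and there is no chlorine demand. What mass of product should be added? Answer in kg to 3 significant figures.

Volume: 154,000 US gal × 3.785 L/gal = 582,890 L.
[OCl⁻]/[HOCl] = 10^(pH − pKa) = 10^(7.22 − 7.53) = 0.4898; fraction as HOCl = 1/(1 + 0.4898) = 0.6712.
Free chlorine required for 2.02 ppm HOCl: 2.02 / 0.6712 = 3.009 ppm.
FC to add: 3.009 − 0.4 = 2.609 mg/L as Cl₂.
Cl₂ equivalent: 2.609 mg/L × 582,890 L = 1521 g.
Product at 64.4% available Cl: 1521 / 0.644 = 2362 g.

2.36 kg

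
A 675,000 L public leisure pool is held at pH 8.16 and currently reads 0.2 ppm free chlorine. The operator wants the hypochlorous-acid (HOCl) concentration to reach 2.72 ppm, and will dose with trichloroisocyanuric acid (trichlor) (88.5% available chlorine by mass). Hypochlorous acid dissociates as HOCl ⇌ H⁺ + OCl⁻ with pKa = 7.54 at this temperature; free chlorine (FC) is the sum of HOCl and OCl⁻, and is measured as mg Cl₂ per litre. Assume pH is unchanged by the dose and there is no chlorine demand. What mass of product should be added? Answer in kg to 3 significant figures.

10.6 kg

[OCl⁻]/[HOCl] = 10^(pH − pKa) = 10^(8.16 − 7.54) = 4.169; fraction as HOCl = 1/(1 + 4.169) = 0.1935.
Free chlorine required for 2.72 ppm HOCl: 2.72 / 0.1935 = 14.06 ppm.
FC to add: 14.06 − 0.2 = 13.86 mg/L as Cl₂.
Cl₂ equivalent: 13.86 mg/L × 675,000 L = 9355 g.
Product at 88.5% available Cl: 9355 / 0.885 = 10,570 g.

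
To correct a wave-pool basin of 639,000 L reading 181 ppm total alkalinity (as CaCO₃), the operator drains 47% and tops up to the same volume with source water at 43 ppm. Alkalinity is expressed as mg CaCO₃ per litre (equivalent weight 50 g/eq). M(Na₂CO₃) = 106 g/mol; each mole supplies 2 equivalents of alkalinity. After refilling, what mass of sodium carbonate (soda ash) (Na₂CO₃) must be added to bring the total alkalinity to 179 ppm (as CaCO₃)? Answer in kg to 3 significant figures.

After draining 47% and refilling: 181 × 0.53 + 43 × 0.47 = 116.14 ppm.
Deficit to target: 179 − 116.14 = 62.86 mg/L.
As CaCO₃: 62.86 mg/L × 639,000 L = 40,170 g; ÷ 50 g/eq ÷ 2 = 401.7 mol Na₂CO₃.
Mass: 401.7 × 106 = 42,580 g.

42.6 kg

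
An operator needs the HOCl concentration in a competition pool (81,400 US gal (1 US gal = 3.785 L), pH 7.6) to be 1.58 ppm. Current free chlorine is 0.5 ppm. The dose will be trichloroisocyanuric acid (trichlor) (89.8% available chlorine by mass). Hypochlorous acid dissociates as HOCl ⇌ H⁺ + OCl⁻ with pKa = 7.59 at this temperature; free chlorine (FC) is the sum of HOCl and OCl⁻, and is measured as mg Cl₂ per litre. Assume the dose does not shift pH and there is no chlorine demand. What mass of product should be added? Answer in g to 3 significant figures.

925 g

Volume: 81,400 US gal × 3.785 L/gal = 308,099 L.
[OCl⁻]/[HOCl] = 10^(pH − pKa) = 10^(7.6 − 7.59) = 1.023; fraction as HOCl = 1/(1 + 1.023) = 0.4942.
Free chlorine required for 1.58 ppm HOCl: 1.58 / 0.4942 = 3.197 ppm.
FC to add: 3.197 − 0.5 = 2.697 mg/L as Cl₂.
Cl₂ equivalent: 2.697 mg/L × 308,099 L = 830.9 g.
Product at 89.8% available Cl: 830.9 / 0.898 = 925.3 g.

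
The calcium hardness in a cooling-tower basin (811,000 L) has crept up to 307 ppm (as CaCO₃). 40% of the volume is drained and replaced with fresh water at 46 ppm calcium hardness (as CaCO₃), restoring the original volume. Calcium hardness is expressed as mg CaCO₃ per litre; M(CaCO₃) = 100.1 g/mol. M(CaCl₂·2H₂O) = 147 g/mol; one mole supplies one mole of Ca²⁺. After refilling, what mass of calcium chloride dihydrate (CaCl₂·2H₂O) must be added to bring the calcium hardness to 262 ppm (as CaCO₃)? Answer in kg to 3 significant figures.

After draining 40% and refilling: 307 × 0.60 + 46 × 0.40 = 202.6 ppm.
Deficit to target: 262 − 202.6 = 59.4 mg/L.
As CaCO₃: 59.4 mg/L × 811,000 L = 48,170 g; ÷ 100.1 = 481.3 mol Ca²⁺.
Mass: 481.3 × 147 = 70,740 g.

70.7 kg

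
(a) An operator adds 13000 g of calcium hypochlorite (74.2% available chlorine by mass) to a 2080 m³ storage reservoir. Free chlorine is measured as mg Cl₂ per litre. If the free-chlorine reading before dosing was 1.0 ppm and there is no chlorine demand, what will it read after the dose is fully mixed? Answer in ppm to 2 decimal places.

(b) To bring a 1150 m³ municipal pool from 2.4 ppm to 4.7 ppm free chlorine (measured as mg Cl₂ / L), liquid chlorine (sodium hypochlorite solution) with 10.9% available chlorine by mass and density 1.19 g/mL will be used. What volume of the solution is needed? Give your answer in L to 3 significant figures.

(a) Volume: 2080 m³ = 2,080,000 L.
(a) Available chlorine delivered: 13,000 g × 0.742 = 9646 g as Cl₂.
(a) Concentration rise: 9646 g / 2,080,000 L = 4.638 mg/L = 4.64 ppm.
(a) Final FC: 1.0 + 4.64 = 5.64 ppm.

(b) Volume: 1150 m³ = 1,150,000 L.
(b) Chlorine deficit: 4.7 − 2.4 = 2.3 ppm = 2.3 mg/L as Cl₂.
(b) Cl₂ equivalent needed: 2.3 mg/L × 1,150,000 L = 2,645,000 mg = 2645 g.
(b) Product at 10.9% available chlorine: 2645 / 0.109 = 24,270 g.
(b) Volume at density 1.19 g/mL: 24,270 g ÷ 1.19 g/mL = 20,390 mL.

(a) 5.64 ppm; (b) 20.4 L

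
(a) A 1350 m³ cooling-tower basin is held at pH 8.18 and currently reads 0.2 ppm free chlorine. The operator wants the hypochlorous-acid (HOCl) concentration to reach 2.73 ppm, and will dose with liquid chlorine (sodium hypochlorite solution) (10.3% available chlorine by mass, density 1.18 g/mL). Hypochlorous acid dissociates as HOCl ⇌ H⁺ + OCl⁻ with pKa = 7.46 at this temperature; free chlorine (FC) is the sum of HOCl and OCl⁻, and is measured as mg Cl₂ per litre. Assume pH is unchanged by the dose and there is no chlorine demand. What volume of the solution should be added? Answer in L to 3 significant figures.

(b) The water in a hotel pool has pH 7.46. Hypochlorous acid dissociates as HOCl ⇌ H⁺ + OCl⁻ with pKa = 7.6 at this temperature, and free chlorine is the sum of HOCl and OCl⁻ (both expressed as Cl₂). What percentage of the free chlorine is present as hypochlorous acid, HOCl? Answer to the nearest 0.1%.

(a) 187 L; (b) 58.0%

(a) Volume: 1350 m³ = 1,350,000 L.
(a) [OCl⁻]/[HOCl] = 10^(pH − pKa) = 10^(8.18 − 7.46) = 5.248; fraction as HOCl = 1/(1 + 5.248) = 0.16.
(a) Free chlorine required for 2.73 ppm HOCl: 2.73 / 0.16 = 17.06 ppm.
(a) FC to add: 17.06 − 0.2 = 16.86 mg/L as Cl₂.
(a) Cl₂ equivalent: 16.86 mg/L × 1,350,000 L = 22,760 g.
(a) Product at 10.3% available Cl: 22,760 / 0.103 = 220,900 g.
(a) Volume: 220,900 g ÷ 1.18 g/mL = 187,200 mL.

(b) [OCl⁻]/[HOCl] = 10^(pH − pKa) = 10^(7.46 − 7.6) = 10^-0.14 = 0.7244.
(b) Fraction as HOCl = 1 / (1 + 0.7244) = 0.5799.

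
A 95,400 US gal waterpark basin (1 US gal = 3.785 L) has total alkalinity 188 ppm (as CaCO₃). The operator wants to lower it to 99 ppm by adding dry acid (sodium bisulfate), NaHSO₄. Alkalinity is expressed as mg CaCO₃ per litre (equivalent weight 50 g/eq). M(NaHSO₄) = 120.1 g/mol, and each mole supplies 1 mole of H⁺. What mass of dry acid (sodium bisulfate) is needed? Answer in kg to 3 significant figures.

Volume: 95,400 US gal × 3.785 L/gal = 361,089 L.
Alkalinity to neutralize: (188 − 99) = 89 mg/L as CaCO₃ × 361,089 L = 32,140 g as CaCO₃.
Equivalents of H⁺ required: 32,140 ÷ 50 g/eq = 642.7 eq = 642.7 mol NaHSO₄.
Mass of NaHSO₄: 642.7 × 120.1 = 77,190 g.

77.2 kg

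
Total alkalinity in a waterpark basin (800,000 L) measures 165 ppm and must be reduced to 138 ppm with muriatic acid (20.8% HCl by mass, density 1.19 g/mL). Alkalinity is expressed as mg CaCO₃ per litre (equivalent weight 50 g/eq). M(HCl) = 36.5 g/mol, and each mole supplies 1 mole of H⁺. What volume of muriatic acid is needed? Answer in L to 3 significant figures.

63.7 L

Alkalinity to neutralize: (165 − 138) = 27 mg/L as CaCO₃ × 800,000 L = 21,600 g as CaCO₃.
Equivalents of H⁺ required: 21,600 ÷ 50 g/eq = 432 eq = 432 mol HCl.
Mass of HCl: 432 × 36.5 = 15,770 g.
Mass of 20.8% solution: 15,770 / 0.208 = 75,810 g.
Volume: 75,810 g ÷ 1.19 g/mL = 63,700 mL.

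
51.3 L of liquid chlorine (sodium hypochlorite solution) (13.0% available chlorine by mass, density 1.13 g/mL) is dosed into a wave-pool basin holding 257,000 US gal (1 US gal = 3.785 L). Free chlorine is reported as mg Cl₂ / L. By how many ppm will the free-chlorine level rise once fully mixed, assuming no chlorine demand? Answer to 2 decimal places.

7.75 ppm

Volume: 257,000 US gal × 3.785 L/gal = 972,745 L.
Mass of solution: 51.3 L × 1000 mL/L × 1.13 g/mL = 57,970 g.
Available chlorine delivered: 57,970 g × 0.13 = 7536 g as Cl₂.
Concentration rise: 7536 g / 972,745 L = 7.747 mg/L = 7.75 ppm.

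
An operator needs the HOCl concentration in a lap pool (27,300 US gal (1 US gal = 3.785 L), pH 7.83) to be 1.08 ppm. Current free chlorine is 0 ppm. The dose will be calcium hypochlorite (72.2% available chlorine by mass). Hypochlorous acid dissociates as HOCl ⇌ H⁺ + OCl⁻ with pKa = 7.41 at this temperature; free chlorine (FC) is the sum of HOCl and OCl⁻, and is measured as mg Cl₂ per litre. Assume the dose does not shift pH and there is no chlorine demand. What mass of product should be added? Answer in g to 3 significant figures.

561 g

Volume: 27,300 US gal × 3.785 L/gal = 103,330 L.
[OCl⁻]/[HOCl] = 10^(pH − pKa) = 10^(7.83 − 7.41) = 2.63; fraction as HOCl = 1/(1 + 2.63) = 0.2755.
Free chlorine required for 1.08 ppm HOCl: 1.08 / 0.2755 = 3.921 ppm.
FC to add: 3.921 − 0 = 3.921 mg/L as Cl₂.
Cl₂ equivalent: 3.921 mg/L × 103,330 L = 405.1 g.
Product at 72.2% available Cl: 405.1 / 0.722 = 561.1 g.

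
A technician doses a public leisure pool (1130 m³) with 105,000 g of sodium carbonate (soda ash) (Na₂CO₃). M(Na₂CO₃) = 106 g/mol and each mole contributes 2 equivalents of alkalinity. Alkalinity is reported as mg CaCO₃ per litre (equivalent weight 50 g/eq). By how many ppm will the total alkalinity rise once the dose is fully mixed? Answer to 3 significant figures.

87.7 ppm

Volume: 1130 m³ = 1,130,000 L.
Moles of Na₂CO₃: 105,000 g ÷ 106 g/mol = 990.6 mol → 1981 eq of alkalinity.
As CaCO₃: 1981 eq × 50 g/eq = 99,060 g.
Rise: 99,060 g / 1,130,000 L × 1000 = 87.66 mg/L.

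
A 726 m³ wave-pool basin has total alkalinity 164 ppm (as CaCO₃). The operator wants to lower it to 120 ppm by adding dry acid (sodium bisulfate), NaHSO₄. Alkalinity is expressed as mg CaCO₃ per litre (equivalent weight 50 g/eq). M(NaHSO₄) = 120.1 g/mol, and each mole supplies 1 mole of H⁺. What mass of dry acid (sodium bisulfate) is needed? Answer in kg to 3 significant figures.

Volume: 726 m³ = 726,000 L.
Alkalinity to neutralize: (164 − 120) = 44 mg/L as CaCO₃ × 726,000 L = 31,940 g as CaCO₃.
Equivalents of H⁺ required: 31,940 ÷ 50 g/eq = 638.9 eq = 638.9 mol NaHSO₄.
Mass of NaHSO₄: 638.9 × 120.1 = 76,730 g.

76.7 kg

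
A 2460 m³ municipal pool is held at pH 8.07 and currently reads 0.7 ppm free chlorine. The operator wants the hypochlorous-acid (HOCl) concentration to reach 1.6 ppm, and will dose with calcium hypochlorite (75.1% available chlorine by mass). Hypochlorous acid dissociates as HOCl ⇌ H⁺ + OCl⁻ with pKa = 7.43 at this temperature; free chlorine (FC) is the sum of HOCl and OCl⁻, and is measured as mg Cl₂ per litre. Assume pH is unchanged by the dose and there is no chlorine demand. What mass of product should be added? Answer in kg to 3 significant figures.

Volume: 2460 m³ = 2,460,000 L.
[OCl⁻]/[HOCl] = 10^(pH − pKa) = 10^(8.07 − 7.43) = 4.365; fraction as HOCl = 1/(1 + 4.365) = 0.1864.
Free chlorine required for 1.6 ppm HOCl: 1.6 / 0.1864 = 8.584 ppm.
FC to add: 8.584 − 0.7 = 7.884 mg/L as Cl₂.
Cl₂ equivalent: 7.884 mg/L × 2,460,000 L = 19,400 g.
Product at 75.1% available Cl: 19,400 / 0.751 = 25,830 g.

25.8 kg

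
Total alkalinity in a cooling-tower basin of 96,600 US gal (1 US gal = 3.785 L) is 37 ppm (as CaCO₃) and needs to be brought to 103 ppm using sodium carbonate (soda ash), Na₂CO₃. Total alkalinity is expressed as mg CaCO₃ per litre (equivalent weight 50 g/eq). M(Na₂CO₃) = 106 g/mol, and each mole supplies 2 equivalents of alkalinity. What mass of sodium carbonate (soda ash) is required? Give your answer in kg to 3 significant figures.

25.6 kg

Volume: 96,600 US gal × 3.785 L/gal = 365,631 L.
Alkalinity to add: (103 − 37) = 66 mg/L as CaCO₃ × 365,631 L = 24,130 g as CaCO₃.
Equivalents: 24,130 g ÷ 50 g/eq = 482.6 eq.
Each mole of Na₂CO₃ supplies 2 eq, so 482.6 / 2 = 241.3 mol.
Mass: 241.3 mol × 106 g/mol = 25,580 g.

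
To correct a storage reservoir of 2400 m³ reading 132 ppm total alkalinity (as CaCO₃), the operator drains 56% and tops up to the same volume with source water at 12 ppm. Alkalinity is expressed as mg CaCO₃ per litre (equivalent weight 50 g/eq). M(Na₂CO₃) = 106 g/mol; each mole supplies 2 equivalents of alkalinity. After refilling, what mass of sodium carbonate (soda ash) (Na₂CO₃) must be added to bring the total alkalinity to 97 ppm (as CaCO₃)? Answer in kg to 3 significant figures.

81.9 kg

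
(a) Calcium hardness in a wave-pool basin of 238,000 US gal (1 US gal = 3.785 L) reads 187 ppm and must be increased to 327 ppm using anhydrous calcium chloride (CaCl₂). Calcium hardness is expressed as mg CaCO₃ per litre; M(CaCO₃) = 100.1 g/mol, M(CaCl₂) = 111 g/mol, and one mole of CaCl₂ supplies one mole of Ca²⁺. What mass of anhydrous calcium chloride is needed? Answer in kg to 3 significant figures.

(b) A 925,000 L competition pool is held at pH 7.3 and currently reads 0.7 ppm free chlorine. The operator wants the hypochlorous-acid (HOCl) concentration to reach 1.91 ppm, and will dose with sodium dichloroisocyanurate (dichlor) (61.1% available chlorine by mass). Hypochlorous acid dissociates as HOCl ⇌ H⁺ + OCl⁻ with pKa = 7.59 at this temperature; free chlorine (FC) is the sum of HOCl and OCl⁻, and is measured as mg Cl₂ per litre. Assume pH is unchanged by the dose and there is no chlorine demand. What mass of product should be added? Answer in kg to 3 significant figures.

(a) Volume: 238,000 US gal × 3.785 L/gal = 900,830 L.
(a) Hardness to add: (327 − 187) = 140 mg/L as CaCO₃ × 900,830 L = 126,100 g as CaCO₃.
(a) Moles of Ca²⁺ (1 mol Ca²⁺ ≡ 1 mol CaCO₃): 126,100 / 100.1 g/mol = 1260 mol.
(a) Mass of CaCl₂: 1260 × 111 = 139,800 g.

(b) [OCl⁻]/[HOCl] = 10^(pH − pKa) = 10^(7.3 − 7.59) = 0.5129; fraction as HOCl = 1/(1 + 0.5129) = 0.661.
(b) Free chlorine required for 1.91 ppm HOCl: 1.91 / 0.661 = 2.89 ppm.
(b) FC to add: 2.89 − 0.7 = 2.19 mg/L as Cl₂.
(b) Cl₂ equivalent: 2.19 mg/L × 925,000 L = 2025 g.
(b) Product at 61.1% available Cl: 2025 / 0.611 = 3315 g.

(a) 140 kg; (b) 3.31 kg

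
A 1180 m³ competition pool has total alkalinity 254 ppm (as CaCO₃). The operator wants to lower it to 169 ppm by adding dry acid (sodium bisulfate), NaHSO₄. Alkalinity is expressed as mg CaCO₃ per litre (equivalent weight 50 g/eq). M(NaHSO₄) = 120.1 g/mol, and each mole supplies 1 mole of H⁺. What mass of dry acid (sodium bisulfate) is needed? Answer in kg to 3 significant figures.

241 kg

Volume: 1180 m³ = 1,180,000 L.
Alkalinity to neutralize: (254 − 169) = 85 mg/L as CaCO₃ × 1,180,000 L = 100,300 g as CaCO₃.
Equivalents of H⁺ required: 100,300 ÷ 50 g/eq = 2006 eq = 2006 mol NaHSO₄.
Mass of NaHSO₄: 2006 × 120.1 = 240,900 g.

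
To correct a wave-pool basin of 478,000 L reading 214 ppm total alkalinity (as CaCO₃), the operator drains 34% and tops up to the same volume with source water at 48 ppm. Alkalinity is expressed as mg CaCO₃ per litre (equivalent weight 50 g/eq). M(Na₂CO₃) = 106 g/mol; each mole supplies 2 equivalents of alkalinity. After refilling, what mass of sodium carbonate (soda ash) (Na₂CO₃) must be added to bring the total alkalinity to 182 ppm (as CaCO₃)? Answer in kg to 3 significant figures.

12.4 kg

After draining 34% and refilling: 214 × 0.66 + 48 × 0.34 = 157.56 ppm.
Deficit to target: 182 − 157.56 = 24.44 mg/L.
As CaCO₃: 24.44 mg/L × 478,000 L = 11,680 g; ÷ 50 g/eq ÷ 2 = 116.8 mol Na₂CO₃.
Mass: 116.8 × 106 = 12,380 g.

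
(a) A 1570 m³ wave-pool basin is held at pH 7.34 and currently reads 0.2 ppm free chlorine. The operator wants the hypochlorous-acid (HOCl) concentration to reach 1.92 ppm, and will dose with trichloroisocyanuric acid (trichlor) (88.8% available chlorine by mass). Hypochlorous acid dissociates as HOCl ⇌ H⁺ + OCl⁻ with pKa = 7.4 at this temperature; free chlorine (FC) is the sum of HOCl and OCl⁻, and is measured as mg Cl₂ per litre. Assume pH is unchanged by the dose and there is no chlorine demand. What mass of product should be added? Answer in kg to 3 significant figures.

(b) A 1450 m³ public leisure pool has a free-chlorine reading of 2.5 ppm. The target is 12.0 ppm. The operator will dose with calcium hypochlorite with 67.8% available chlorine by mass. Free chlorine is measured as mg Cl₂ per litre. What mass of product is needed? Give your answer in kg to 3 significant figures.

(a) 6.00 kg; (b) 20.3 kg

(a) Volume: 1570 m³ = 1,570,000 L.
(a) [OCl⁻]/[HOCl] = 10^(pH − pKa) = 10^(7.34 − 7.4) = 0.871; fraction as HOCl = 1/(1 + 0.871) = 0.5345.
(a) Free chlorine required for 1.92 ppm HOCl: 1.92 / 0.5345 = 3.592 ppm.
(a) FC to add: 3.592 − 0.2 = 3.392 mg/L as Cl₂.
(a) Cl₂ equivalent: 3.392 mg/L × 1,570,000 L = 5326 g.
(a) Product at 88.8% available Cl: 5326 / 0.888 = 5998 g.

(b) Volume: 1450 m³ = 1,450,000 L.
(b) Chlorine deficit: 12.0 − 2.5 = 9.5 ppm = 9.5 mg/L as Cl₂.
(b) Cl₂ equivalent needed: 9.5 mg/L × 1,450,000 L = 13,780,000 mg = 13,780 g.
(b) Product at 67.8% available chlorine: 13,780 / 0.678 = 20,320 g.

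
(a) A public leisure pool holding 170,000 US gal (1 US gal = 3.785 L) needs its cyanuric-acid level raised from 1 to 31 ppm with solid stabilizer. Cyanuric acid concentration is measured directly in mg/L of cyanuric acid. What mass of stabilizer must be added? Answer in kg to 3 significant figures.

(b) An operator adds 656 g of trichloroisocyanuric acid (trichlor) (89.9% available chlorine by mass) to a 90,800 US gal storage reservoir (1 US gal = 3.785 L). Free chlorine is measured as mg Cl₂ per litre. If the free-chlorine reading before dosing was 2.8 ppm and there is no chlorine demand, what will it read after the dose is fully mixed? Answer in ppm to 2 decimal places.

(a) Volume: 170,000 US gal × 3.785 L/gal = 643,450 L.
(a) CYA to add: (31 − 1) = 30 mg/L × 643,450 L = 19,300 g cyanuric acid.

(b) Volume: 90,800 US gal × 3.785 L/gal = 343,678 L.
(b) Available chlorine delivered: 656 g × 0.899 = 589.7 g as Cl₂.
(b) Concentration rise: 589.7 g / 343,678 L = 1.716 mg/L = 1.72 ppm.
(b) Final FC: 2.8 + 1.72 = 4.52 ppm.

(a) 19.3 kg; (b) 4.52 ppm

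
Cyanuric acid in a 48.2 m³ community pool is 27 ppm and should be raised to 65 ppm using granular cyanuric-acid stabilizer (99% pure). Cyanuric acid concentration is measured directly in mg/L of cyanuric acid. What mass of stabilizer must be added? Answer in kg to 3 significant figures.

1.85 kg

Volume: 48.2 m³ = 48,200 L.
CYA to add: (65 − 27) = 38 mg/L × 48,200 L = 1832 g cyanuric acid.
At 99% purity: 1832 / 0.99 = 1850 g product.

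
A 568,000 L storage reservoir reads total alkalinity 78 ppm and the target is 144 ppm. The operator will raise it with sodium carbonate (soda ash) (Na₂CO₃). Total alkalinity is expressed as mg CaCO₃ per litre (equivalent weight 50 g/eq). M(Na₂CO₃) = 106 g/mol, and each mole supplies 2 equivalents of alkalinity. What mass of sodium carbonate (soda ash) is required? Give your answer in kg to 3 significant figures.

39.7 kg

Alkalinity to add: (144 − 78) = 66 mg/L as CaCO₃ × 568,000 L = 37,490 g as CaCO₃.
Equivalents: 37,490 g ÷ 50 g/eq = 749.8 eq.
Each mole of Na₂CO₃ supplies 2 eq, so 749.8 / 2 = 374.9 mol.
Mass: 374.9 mol × 106 g/mol = 39,740 g.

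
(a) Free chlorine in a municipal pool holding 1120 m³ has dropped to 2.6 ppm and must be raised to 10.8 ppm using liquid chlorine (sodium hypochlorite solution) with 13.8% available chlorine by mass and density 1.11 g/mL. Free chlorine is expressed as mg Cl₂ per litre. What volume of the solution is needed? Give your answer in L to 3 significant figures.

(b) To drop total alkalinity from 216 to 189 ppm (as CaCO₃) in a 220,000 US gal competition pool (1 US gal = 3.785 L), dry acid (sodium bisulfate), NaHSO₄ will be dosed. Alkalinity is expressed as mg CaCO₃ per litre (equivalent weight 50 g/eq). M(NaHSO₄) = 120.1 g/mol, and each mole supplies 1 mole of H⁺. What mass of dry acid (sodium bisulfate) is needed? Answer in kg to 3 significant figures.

(a) 60.0 L; (b) 54.0 kg

(a) Volume: 1120 m³ = 1,120,000 L.
(a) Chlorine deficit: 10.8 − 2.6 = 8.2 ppm = 8.2 mg/L as Cl₂.
(a) Cl₂ equivalent needed: 8.2 mg/L × 1,120,000 L = 9,184,000 mg = 9184 g.
(a) Product at 13.8% available chlorine: 9184 / 0.138 = 66,550 g.
(a) Volume at density 1.11 g/mL: 66,550 g ÷ 1.11 g/mL = 59,960 mL.

(b) Volume: 220,000 US gal × 3.785 L/gal = 832,700 L.
(b) Alkalinity to neutralize: (216 − 189) = 27 mg/L as CaCO₃ × 832,700 L = 22,480 g as CaCO₃.
(b) Equivalents of H⁺ required: 22,480 ÷ 50 g/eq = 449.7 eq = 449.7 mol NaHSO₄.
(b) Mass of NaHSO₄: 449.7 × 120.1 = 54,000 g.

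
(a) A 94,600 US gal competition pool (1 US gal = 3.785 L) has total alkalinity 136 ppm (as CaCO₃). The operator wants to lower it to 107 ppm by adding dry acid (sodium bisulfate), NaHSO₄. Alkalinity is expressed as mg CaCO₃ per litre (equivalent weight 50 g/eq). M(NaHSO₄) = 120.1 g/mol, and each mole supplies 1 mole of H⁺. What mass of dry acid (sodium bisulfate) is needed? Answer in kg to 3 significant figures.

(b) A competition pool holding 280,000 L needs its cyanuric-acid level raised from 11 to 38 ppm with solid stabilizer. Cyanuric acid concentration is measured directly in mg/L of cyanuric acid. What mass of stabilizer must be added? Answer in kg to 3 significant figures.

(a) Volume: 94,600 US gal × 3.785 L/gal = 358,061 L.
(a) Alkalinity to neutralize: (136 − 107) = 29 mg/L as CaCO₃ × 358,061 L = 10,380 g as CaCO₃.
(a) Equivalents of H⁺ required: 10,380 ÷ 50 g/eq = 207.7 eq = 207.7 mol NaHSO₄.
(a) Mass of NaHSO₄: 207.7 × 120.1 = 24,940 g.

(b) CYA to add: (38 − 11) = 27 mg/L × 280,000 L = 7560 g cyanuric acid.

(a) 24.9 kg; (b) 7.56 kg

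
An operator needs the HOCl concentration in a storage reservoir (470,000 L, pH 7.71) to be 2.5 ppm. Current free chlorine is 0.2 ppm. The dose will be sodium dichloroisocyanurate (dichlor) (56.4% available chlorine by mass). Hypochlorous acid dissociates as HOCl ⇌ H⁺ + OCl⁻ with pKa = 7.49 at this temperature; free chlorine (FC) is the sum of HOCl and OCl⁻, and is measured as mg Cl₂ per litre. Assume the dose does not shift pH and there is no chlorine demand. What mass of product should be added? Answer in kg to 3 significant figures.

[OCl⁻]/[HOCl] = 10^(pH − pKa) = 10^(7.71 − 7.49) = 1.66; fraction as HOCl = 1/(1 + 1.66) = 0.376.
Free chlorine required for 2.5 ppm HOCl: 2.5 / 0.376 = 6.649 ppm.
FC to add: 6.649 − 0.2 = 6.449 mg/L as Cl₂.
Cl₂ equivalent: 6.449 mg/L × 470,000 L = 3031 g.
Product at 56.4% available Cl: 3031 / 0.564 = 5374 g.

5.37 kg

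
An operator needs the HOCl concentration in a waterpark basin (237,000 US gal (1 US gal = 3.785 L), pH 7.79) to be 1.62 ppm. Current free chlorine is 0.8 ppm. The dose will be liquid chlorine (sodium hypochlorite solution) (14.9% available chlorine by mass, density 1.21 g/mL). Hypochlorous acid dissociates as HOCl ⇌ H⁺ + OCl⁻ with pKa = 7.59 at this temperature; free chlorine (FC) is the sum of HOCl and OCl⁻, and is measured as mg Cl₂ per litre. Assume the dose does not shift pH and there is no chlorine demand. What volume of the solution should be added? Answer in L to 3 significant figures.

16.9 L

Volume: 237,000 US gal × 3.785 L/gal = 897,045 L.
[OCl⁻]/[HOCl] = 10^(pH − pKa) = 10^(7.79 − 7.59) = 1.585; fraction as HOCl = 1/(1 + 1.585) = 0.3869.
Free chlorine required for 1.62 ppm HOCl: 1.62 / 0.3869 = 4.188 ppm.
FC to add: 4.188 − 0.8 = 3.388 mg/L as Cl₂.
Cl₂ equivalent: 3.388 mg/L × 897,045 L = 3039 g.
Product at 14.9% available Cl: 3039 / 0.149 = 20,390 g.
Volume: 20,390 g ÷ 1.21 g/mL = 16,850 mL.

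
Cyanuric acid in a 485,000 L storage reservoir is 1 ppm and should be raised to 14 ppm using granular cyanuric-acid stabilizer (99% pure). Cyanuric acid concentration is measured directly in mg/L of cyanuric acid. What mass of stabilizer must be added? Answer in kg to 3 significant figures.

CYA to add: (14 − 1) = 13 mg/L × 485,000 L = 6305 g cyanuric acid.
At 99% purity: 6305 / 0.99 = 6369 g product.

6.37 kg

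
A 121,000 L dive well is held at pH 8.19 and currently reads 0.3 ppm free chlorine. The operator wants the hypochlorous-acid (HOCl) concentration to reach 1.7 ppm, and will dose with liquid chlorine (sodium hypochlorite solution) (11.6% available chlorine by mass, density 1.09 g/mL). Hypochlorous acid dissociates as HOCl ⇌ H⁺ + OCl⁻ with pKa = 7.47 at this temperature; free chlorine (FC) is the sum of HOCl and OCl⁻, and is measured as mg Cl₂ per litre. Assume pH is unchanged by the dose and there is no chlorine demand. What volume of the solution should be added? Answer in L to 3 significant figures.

[OCl⁻]/[HOCl] = 10^(pH − pKa) = 10^(8.19 − 7.47) = 5.248; fraction as HOCl = 1/(1 + 5.248) = 0.16.
Free chlorine required for 1.7 ppm HOCl: 1.7 / 0.16 = 10.62 ppm.
FC to add: 10.62 − 0.3 = 10.32 mg/L as Cl₂.
Cl₂ equivalent: 10.32 mg/L × 121,000 L = 1249 g.
Product at 11.6% available Cl: 1249 / 0.116 = 10,770 g.
Volume: 10,770 g ÷ 1.09 g/mL = 9878 mL.

9.88 L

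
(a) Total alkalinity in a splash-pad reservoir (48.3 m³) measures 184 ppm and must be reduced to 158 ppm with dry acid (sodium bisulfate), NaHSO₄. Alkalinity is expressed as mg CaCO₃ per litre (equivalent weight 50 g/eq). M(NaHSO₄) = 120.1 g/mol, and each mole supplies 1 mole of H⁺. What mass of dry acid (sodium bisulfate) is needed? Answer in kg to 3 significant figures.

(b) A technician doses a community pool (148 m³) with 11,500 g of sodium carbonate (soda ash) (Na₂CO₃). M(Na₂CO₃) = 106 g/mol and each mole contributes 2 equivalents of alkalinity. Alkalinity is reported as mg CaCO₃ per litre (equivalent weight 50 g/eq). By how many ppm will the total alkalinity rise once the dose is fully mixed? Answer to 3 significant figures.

(a) Volume: 48.3 m³ = 48,300 L.
(a) Alkalinity to neutralize: (184 − 158) = 26 mg/L as CaCO₃ × 48,300 L = 1256 g as CaCO₃.
(a) Equivalents of H⁺ required: 1256 ÷ 50 g/eq = 25.12 eq = 25.12 mol NaHSO₄.
(a) Mass of NaHSO₄: 25.12 × 120.1 = 3016 g.

(b) Volume: 148 m³ = 148,000 L.
(b) Moles of Na₂CO₃: 11,500 g ÷ 106 g/mol = 108.5 mol → 217 eq of alkalinity.
(b) As CaCO₃: 217 eq × 50 g/eq = 10,850 g.
(b) Rise: 10,850 g / 148,000 L × 1000 = 73.3 mg/L.

(a) 3.02 kg; (b) 73.3 ppm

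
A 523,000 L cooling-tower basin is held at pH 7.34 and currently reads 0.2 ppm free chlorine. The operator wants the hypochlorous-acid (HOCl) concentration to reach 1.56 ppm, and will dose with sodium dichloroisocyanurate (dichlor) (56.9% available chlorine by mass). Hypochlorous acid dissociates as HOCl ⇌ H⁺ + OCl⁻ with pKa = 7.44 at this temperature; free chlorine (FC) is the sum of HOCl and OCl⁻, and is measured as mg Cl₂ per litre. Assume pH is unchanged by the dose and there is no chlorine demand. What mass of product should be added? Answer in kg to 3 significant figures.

2.39 kg

[OCl⁻]/[HOCl] = 10^(pH − pKa) = 10^(7.34 − 7.44) = 0.7943; fraction as HOCl = 1/(1 + 0.7943) = 0.5573.
Free chlorine required for 1.56 ppm HOCl: 1.56 / 0.5573 = 2.799 ppm.
FC to add: 2.799 − 0.2 = 2.599 mg/L as Cl₂.
Cl₂ equivalent: 2.599 mg/L × 523,000 L = 1359 g.
Product at 56.9% available Cl: 1359 / 0.569 = 2389 g.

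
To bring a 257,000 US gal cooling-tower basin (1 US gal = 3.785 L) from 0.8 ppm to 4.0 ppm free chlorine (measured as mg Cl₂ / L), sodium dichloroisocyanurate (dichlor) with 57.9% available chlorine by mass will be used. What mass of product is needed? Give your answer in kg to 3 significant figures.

Volume: 257,000 US gal × 3.785 L/gal = 972,745 L.
Chlorine deficit: 4.0 − 0.8 = 3.2 ppm = 3.2 mg/L as Cl₂.
Cl₂ equivalent needed: 3.2 mg/L × 972,745 L = 3,113,000 mg = 3113 g.
Product at 57.9% available chlorine: 3113 / 0.579 = 5376 g.

5.38 kg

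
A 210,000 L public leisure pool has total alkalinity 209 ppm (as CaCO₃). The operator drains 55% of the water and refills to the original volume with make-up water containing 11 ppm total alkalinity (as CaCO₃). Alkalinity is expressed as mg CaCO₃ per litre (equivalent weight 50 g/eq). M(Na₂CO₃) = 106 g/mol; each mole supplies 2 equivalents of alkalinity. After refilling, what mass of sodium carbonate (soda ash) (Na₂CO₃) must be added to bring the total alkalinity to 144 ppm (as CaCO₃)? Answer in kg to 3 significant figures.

After draining 55% and refilling: 209 × 0.45 + 11 × 0.55 = 100.1 ppm.
Deficit to target: 144 − 100.1 = 43.9 mg/L.
As CaCO₃: 43.9 mg/L × 210,000 L = 9219 g; ÷ 50 g/eq ÷ 2 = 92.19 mol Na₂CO₃.
Mass: 92.19 × 106 = 9772 g.

9.77 kg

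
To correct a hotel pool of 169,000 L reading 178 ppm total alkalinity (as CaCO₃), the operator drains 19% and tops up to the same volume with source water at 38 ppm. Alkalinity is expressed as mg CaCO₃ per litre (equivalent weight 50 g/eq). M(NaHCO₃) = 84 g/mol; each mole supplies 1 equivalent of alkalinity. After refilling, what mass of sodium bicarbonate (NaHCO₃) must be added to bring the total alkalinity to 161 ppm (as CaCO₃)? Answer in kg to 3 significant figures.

2.73 kg

After draining 19% and refilling: 178 × 0.81 + 38 × 0.19 = 151.4 ppm.
Deficit to target: 161 − 151.4 = 9.6 mg/L.
As CaCO₃: 9.6 mg/L × 169,000 L = 1622 g; ÷ 50 g/eq ÷ 1 = 32.45 mol NaHCO₃.
Mass: 32.45 × 84 = 2726 g.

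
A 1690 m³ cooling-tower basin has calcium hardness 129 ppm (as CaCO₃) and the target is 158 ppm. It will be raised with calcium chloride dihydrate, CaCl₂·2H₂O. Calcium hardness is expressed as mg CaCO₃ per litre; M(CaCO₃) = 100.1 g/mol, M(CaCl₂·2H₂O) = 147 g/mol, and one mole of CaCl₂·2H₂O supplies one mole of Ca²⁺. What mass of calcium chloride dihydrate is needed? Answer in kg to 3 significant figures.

72.0 kg

Volume: 1690 m³ = 1,690,000 L.
Hardness to add: (158 − 129) = 29 mg/L as CaCO₃ × 1,690,000 L = 49,010 g as CaCO₃.
Moles of Ca²⁺ (1 mol Ca²⁺ ≡ 1 mol CaCO₃): 49,010 / 100.1 g/mol = 489.6 mol.
Mass of CaCl₂·2H₂O: 489.6 × 147 = 71,970 g.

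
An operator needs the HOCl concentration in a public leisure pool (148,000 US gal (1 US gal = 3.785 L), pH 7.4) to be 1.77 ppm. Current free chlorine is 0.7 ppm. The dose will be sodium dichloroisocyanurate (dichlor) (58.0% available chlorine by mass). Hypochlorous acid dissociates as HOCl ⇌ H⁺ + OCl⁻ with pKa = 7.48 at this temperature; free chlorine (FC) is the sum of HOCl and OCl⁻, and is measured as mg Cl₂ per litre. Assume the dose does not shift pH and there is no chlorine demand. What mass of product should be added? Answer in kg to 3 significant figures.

Volume: 148,000 US gal × 3.785 L/gal = 560,180 L.
[OCl⁻]/[HOCl] = 10^(pH − pKa) = 10^(7.4 − 7.48) = 0.8318; fraction as HOCl = 1/(1 + 0.8318) = 0.5459.
Free chlorine required for 1.77 ppm HOCl: 1.77 / 0.5459 = 3.242 ppm.
FC to add: 3.242 − 0.7 = 2.542 mg/L as Cl₂.
Cl₂ equivalent: 2.542 mg/L × 560,180 L = 1424 g.
Product at 58.0% available Cl: 1424 / 0.58 = 2455 g.

2.46 kg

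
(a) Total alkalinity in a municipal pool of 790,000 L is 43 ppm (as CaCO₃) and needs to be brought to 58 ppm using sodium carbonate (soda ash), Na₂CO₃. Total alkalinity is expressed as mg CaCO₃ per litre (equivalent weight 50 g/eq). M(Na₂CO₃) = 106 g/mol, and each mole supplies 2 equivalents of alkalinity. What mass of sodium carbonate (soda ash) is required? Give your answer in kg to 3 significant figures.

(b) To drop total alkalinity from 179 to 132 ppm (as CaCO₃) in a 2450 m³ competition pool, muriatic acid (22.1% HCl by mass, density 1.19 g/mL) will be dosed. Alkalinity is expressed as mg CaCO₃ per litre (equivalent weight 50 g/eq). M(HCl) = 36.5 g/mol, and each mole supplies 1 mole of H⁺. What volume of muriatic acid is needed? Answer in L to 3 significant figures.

(a) 12.6 kg; (b) 320 L

(a) Alkalinity to add: (58 − 43) = 15 mg/L as CaCO₃ × 790,000 L = 11,850 g as CaCO₃.
(a) Equivalents: 11,850 g ÷ 50 g/eq = 237 eq.
(a) Each mole of Na₂CO₃ supplies 2 eq, so 237 / 2 = 118.5 mol.
(a) Mass: 118.5 mol × 106 g/mol = 12,560 g.

(b) Volume: 2450 m³ = 2,450,000 L.
(b) Alkalinity to neutralize: (179 − 132) = 47 mg/L as CaCO₃ × 2,450,000 L = 115,200 g as CaCO₃.
(b) Equivalents of H⁺ required: 115,200 ÷ 50 g/eq = 2303 eq = 2303 mol HCl.
(b) Mass of HCl: 2303 × 36.5 = 84,060 g.
(b) Mass of 22.1% solution: 84,060 / 0.221 = 380,400 g.
(b) Volume: 380,400 g ÷ 1.19 g/mL = 319,600 mL.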